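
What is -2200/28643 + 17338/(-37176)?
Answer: -289199767/532416084 ≈ -0.54318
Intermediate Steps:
-2200/28643 + 17338/(-37176) = -2200*1/28643 + 17338*(-1/37176) = -2200/28643 - 8669/18588 = -289199767/532416084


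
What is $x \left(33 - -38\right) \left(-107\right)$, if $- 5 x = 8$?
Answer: $\frac{60776}{5} \approx 12155.0$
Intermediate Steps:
$x = - \frac{8}{5}$ ($x = \left(- \frac{1}{5}\right) 8 = - \frac{8}{5} \approx -1.6$)
$x \left(33 - -38\right) \left(-107\right) = - \frac{8 \left(33 - -38\right)}{5} \left(-107\right) = - \frac{8 \left(33 + 38\right)}{5} \left(-107\right) = \left(- \frac{8}{5}\right) 71 \left(-107\right) = \left(- \frac{568}{5}\right) \left(-107\right) = \frac{60776}{5}$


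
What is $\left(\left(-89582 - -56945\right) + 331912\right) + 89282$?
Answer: $388557$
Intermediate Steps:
$\left(\left(-89582 - -56945\right) + 331912\right) + 89282 = \left(\left(-89582 + 56945\right) + 331912\right) + 89282 = \left(-32637 + 331912\right) + 89282 = 299275 + 89282 = 388557$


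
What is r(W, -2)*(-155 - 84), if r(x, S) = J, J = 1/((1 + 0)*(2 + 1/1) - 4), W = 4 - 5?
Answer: 239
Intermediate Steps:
W = -1
J = -1 (J = 1/(1*(2 + 1) - 4) = 1/(1*3 - 4) = 1/(3 - 4) = 1/(-1) = -1)
r(x, S) = -1
r(W, -2)*(-155 - 84) = -(-155 - 84) = -1*(-239) = 239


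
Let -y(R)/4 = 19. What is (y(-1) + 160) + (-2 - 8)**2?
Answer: 184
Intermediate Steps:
y(R) = -76 (y(R) = -4*19 = -76)
(y(-1) + 160) + (-2 - 8)**2 = (-76 + 160) + (-2 - 8)**2 = 84 + (-10)**2 = 84 + 100 = 184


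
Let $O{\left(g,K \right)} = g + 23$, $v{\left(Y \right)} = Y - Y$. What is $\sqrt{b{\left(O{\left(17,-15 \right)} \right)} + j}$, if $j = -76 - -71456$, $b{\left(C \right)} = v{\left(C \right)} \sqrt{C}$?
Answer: $2 \sqrt{17845} \approx 267.17$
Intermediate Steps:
$v{\left(Y \right)} = 0$
$O{\left(g,K \right)} = 23 + g$
$b{\left(C \right)} = 0$ ($b{\left(C \right)} = 0 \sqrt{C} = 0$)
$j = 71380$ ($j = -76 + 71456 = 71380$)
$\sqrt{b{\left(O{\left(17,-15 \right)} \right)} + j} = \sqrt{0 + 71380} = \sqrt{71380} = 2 \sqrt{17845}$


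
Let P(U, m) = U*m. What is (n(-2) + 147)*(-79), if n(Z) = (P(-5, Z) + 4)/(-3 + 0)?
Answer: -33733/3 ≈ -11244.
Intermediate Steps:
n(Z) = -4/3 + 5*Z/3 (n(Z) = (-5*Z + 4)/(-3 + 0) = (4 - 5*Z)/(-3) = (4 - 5*Z)*(-⅓) = -4/3 + 5*Z/3)
(n(-2) + 147)*(-79) = ((-4/3 + (5/3)*(-2)) + 147)*(-79) = ((-4/3 - 10/3) + 147)*(-79) = (-14/3 + 147)*(-79) = (427/3)*(-79) = -33733/3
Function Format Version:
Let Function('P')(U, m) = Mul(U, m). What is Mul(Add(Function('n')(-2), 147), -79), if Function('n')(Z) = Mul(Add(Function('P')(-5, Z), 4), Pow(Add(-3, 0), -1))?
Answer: Rational(-33733, 3) ≈ -11244.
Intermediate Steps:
Function('n')(Z) = Add(Rational(-4, 3), Mul(Rational(5, 3), Z)) (Function('n')(Z) = Mul(Add(Mul(-5, Z), 4), Pow(Add(-3, 0), -1)) = Mul(Add(4, Mul(-5, Z)), Pow(-3, -1)) = Mul(Add(4, Mul(-5, Z)), Rational(-1, 3)) = Add(Rational(-4, 3), Mul(Rational(5, 3), Z)))
Mul(Add(Function('n')(-2), 147), -79) = Mul(Add(Add(Rational(-4, 3), Mul(Rational(5, 3), -2)), 147), -79) = Mul(Add(Add(Rational(-4, 3), Rational(-10, 3)), 147), -79) = Mul(Add(Rational(-14, 3), 147), -79) = Mul(Rational(427, 3), -79) = Rational(-33733, 3)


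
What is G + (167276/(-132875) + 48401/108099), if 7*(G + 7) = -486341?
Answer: -6986419530651893/100545582375 ≈ -69485.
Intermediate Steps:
G = -486390/7 (G = -7 + (⅐)*(-486341) = -7 - 486341/7 = -486390/7 ≈ -69484.)
G + (167276/(-132875) + 48401/108099) = -486390/7 + (167276/(-132875) + 48401/108099) = -486390/7 + (167276*(-1/132875) + 48401*(1/108099)) = -486390/7 + (-167276/132875 + 48401/108099) = -486390/7 - 11651085449/14363654625 = -6986419530651893/100545582375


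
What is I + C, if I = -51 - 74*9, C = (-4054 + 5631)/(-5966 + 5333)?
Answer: -455438/633 ≈ -719.49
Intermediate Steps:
C = -1577/633 (C = 1577/(-633) = 1577*(-1/633) = -1577/633 ≈ -2.4913)
I = -717 (I = -51 - 666 = -717)
I + C = -717 - 1577/633 = -455438/633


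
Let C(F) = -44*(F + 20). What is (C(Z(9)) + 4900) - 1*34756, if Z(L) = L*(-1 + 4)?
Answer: -31924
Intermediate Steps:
Z(L) = 3*L (Z(L) = L*3 = 3*L)
C(F) = -880 - 44*F (C(F) = -44*(20 + F) = -880 - 44*F)
(C(Z(9)) + 4900) - 1*34756 = ((-880 - 132*9) + 4900) - 1*34756 = ((-880 - 44*27) + 4900) - 34756 = ((-880 - 1188) + 4900) - 34756 = (-2068 + 4900) - 34756 = 2832 - 34756 = -31924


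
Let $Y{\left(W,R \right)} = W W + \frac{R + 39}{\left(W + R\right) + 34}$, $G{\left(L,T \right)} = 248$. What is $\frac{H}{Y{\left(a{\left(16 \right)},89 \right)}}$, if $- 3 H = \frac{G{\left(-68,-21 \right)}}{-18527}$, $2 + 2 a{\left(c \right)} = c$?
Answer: $\frac{16120}{180582669} \approx 8.9267 \cdot 10^{-5}$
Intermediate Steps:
$a{\left(c \right)} = -1 + \frac{c}{2}$
$Y{\left(W,R \right)} = W^{2} + \frac{39 + R}{34 + R + W}$ ($Y{\left(W,R \right)} = W^{2} + \frac{39 + R}{\left(R + W\right) + 34} = W^{2} + \frac{39 + R}{34 + R + W}$)
$H = \frac{248}{55581}$ ($H = - \frac{248 \frac{1}{-18527}}{3} = - \frac{248 \left(- \frac{1}{18527}\right)}{3} = \left(- \frac{1}{3}\right) \left(- \frac{248}{18527}\right) = \frac{248}{55581} \approx 0.004462$)
$\frac{H}{Y{\left(a{\left(16 \right)},89 \right)}} = \frac{248}{55581 \frac{39 + 89 + \left(-1 + \frac{1}{2} \cdot 16\right)^{3} + 34 \left(-1 + \frac{1}{2} \cdot 16\right)^{2} + 89 \left(-1 + \frac{1}{2} \cdot 16\right)^{2}}{34 + 89 + \left(-1 + \frac{1}{2} \cdot 16\right)}} = \frac{248}{55581 \frac{39 + 89 + \left(-1 + 8\right)^{3} + 34 \left(-1 + 8\right)^{2} + 89 \left(-1 + 8\right)^{2}}{34 + 89 + \left(-1 + 8\right)}} = \frac{248}{55581 \frac{39 + 89 + 7^{3} + 34 \cdot 7^{2} + 89 \cdot 7^{2}}{34 + 89 + 7}} = \frac{248}{55581 \frac{39 + 89 + 343 + 34 \cdot 49 + 89 \cdot 49}{130}} = \frac{248}{55581 \frac{39 + 89 + 343 + 1666 + 4361}{130}} = \frac{248}{55581 \cdot \frac{1}{130} \cdot 6498} = \frac{248}{55581 \cdot \frac{3249}{65}} = \frac{248}{55581} \cdot \frac{65}{3249} = \frac{16120}{180582669}$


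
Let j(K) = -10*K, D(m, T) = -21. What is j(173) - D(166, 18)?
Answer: -1709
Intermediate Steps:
j(173) - D(166, 18) = -10*173 - 1*(-21) = -1730 + 21 = -1709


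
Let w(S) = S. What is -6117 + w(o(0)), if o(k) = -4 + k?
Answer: -6121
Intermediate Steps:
-6117 + w(o(0)) = -6117 + (-4 + 0) = -6117 - 4 = -6121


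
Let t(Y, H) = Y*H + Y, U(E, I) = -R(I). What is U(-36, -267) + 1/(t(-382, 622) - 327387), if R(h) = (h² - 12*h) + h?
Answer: -41965376299/565373 ≈ -74226.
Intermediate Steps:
R(h) = h² - 11*h
U(E, I) = -I*(-11 + I)
t(Y, H) = Y + H*Y (t(Y, H) = H*Y + Y = Y + H*Y)
U(-36, -267) + 1/(t(-382, 622) - 327387) = -267*(11 - 1*(-267)) + 1/(-382*(1 + 622) - 327387) = -267*(11 + 267) + 1/(-382*623 - 327387) = -267*278 + 1/(-237986 - 327387) = -74226 + 1/(-565373) = -74226 - 1/565373 = -41965376299/565373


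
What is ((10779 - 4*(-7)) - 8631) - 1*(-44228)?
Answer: 46404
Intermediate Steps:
((10779 - 4*(-7)) - 8631) - 1*(-44228) = ((10779 + 28) - 8631) + 44228 = (10807 - 8631) + 44228 = 2176 + 44228 = 46404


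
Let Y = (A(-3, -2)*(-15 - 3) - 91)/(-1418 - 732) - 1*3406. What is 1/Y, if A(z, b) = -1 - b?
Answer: -2150/7322791 ≈ -0.00029360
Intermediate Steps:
Y = -7322791/2150 (Y = ((-1 - 1*(-2))*(-15 - 3) - 91)/(-1418 - 732) - 1*3406 = ((-1 + 2)*(-18) - 91)/(-2150) - 3406 = (1*(-18) - 91)*(-1/2150) - 3406 = (-18 - 91)*(-1/2150) - 3406 = -109*(-1/2150) - 3406 = 109/2150 - 3406 = -7322791/2150 ≈ -3405.9)
1/Y = 1/(-7322791/2150) = -2150/7322791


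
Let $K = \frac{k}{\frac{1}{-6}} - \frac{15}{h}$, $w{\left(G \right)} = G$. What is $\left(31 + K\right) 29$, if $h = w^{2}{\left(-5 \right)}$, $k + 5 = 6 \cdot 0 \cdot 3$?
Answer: $\frac{8758}{5} \approx 1751.6$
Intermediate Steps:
$k = -5$ ($k = -5 + 6 \cdot 0 \cdot 3 = -5 + 0 \cdot 3 = -5 + 0 = -5$)
$h = 25$ ($h = \left(-5\right)^{2} = 25$)
$K = \frac{147}{5}$ ($K = - \frac{5}{\frac{1}{-6}} - \frac{15}{25} = - \frac{5}{- \frac{1}{6}} - \frac{3}{5} = \left(-5\right) \left(-6\right) - \frac{3}{5} = 30 - \frac{3}{5} = \frac{147}{5} \approx 29.4$)
$\left(31 + K\right) 29 = \left(31 + \frac{147}{5}\right) 29 = \frac{302}{5} \cdot 29 = \frac{8758}{5}$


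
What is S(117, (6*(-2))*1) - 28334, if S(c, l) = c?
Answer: -28217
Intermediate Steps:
S(117, (6*(-2))*1) - 28334 = 117 - 28334 = -28217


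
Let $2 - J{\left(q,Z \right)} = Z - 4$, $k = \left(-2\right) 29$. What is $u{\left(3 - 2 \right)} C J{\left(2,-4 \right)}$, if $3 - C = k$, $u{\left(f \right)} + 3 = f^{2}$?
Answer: $-1220$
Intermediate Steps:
$k = -58$
$J{\left(q,Z \right)} = 6 - Z$ ($J{\left(q,Z \right)} = 2 - \left(Z - 4\right) = 2 - \left(-4 + Z\right) = 6 - Z$)
$u{\left(f \right)} = -3 + f^{2}$
$C = 61$ ($C = 3 - -58 = 3 + 58 = 61$)
$u{\left(3 - 2 \right)} C J{\left(2,-4 \right)} = \left(-3 + \left(3 - 2\right)^{2}\right) 61 \left(6 - -4\right) = \left(-3 + 1^{2}\right) 61 \left(6 + 4\right) = \left(-3 + 1\right) 61 \cdot 10 = \left(-2\right) 61 \cdot 10 = \left(-122\right) 10 = -1220$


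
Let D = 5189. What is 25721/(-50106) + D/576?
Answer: 40864123/4810176 ≈ 8.4953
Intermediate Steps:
25721/(-50106) + D/576 = 25721/(-50106) + 5189/576 = 25721*(-1/50106) + 5189*(1/576) = -25721/50106 + 5189/576 = 40864123/4810176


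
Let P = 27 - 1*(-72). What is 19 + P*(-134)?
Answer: -13247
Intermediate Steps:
P = 99 (P = 27 + 72 = 99)
19 + P*(-134) = 19 + 99*(-134) = 19 - 13266 = -13247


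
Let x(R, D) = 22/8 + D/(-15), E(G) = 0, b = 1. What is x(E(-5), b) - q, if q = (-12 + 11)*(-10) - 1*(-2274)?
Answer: -136879/60 ≈ -2281.3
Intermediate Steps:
x(R, D) = 11/4 - D/15 (x(R, D) = 22*(1/8) + D*(-1/15) = 11/4 - D/15)
q = 2284 (q = -1*(-10) + 2274 = 10 + 2274 = 2284)
x(E(-5), b) - q = (11/4 - 1/15*1) - 1*2284 = (11/4 - 1/15) - 2284 = 161/60 - 2284 = -136879/60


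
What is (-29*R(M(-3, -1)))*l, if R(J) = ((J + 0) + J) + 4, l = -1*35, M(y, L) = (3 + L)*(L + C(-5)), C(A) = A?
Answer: -20300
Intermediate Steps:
M(y, L) = (-5 + L)*(3 + L) (M(y, L) = (3 + L)*(L - 5) = (3 + L)*(-5 + L) = (-5 + L)*(3 + L))
l = -35
R(J) = 4 + 2*J (R(J) = (J + J) + 4 = 2*J + 4 = 4 + 2*J)
(-29*R(M(-3, -1)))*l = -29*(4 + 2*(-15 + (-1)**2 - 2*(-1)))*(-35) = -29*(4 + 2*(-15 + 1 + 2))*(-35) = -29*(4 + 2*(-12))*(-35) = -29*(4 - 24)*(-35) = -29*(-20)*(-35) = 580*(-35) = -20300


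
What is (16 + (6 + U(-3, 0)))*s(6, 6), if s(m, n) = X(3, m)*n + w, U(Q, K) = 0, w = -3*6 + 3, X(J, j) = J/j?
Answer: -264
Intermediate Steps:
w = -15 (w = -18 + 3 = -15)
s(m, n) = -15 + 3*n/m (s(m, n) = (3/m)*n - 15 = 3*n/m - 15 = -15 + 3*n/m)
(16 + (6 + U(-3, 0)))*s(6, 6) = (16 + (6 + 0))*(-15 + 3*6/6) = (16 + 6)*(-15 + 3*6*(⅙)) = 22*(-15 + 3) = 22*(-12) = -264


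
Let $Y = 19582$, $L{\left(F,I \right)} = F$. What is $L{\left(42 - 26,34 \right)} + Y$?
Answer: $19598$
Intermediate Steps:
$L{\left(42 - 26,34 \right)} + Y = \left(42 - 26\right) + 19582 = 16 + 19582 = 19598$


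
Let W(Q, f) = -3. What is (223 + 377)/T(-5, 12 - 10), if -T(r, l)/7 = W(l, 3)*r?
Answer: -40/7 ≈ -5.7143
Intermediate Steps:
T(r, l) = 21*r (T(r, l) = -(-21)*r = 21*r)
(223 + 377)/T(-5, 12 - 10) = (223 + 377)/((21*(-5))) = 600/(-105) = 600*(-1/105) = -40/7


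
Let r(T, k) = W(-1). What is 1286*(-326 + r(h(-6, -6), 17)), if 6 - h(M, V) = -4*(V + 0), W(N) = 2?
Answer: -416664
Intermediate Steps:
h(M, V) = 6 + 4*V (h(M, V) = 6 - (-4)*(V + 0) = 6 - (-4)*V = 6 + 4*V)
r(T, k) = 2
1286*(-326 + r(h(-6, -6), 17)) = 1286*(-326 + 2) = 1286*(-324) = -416664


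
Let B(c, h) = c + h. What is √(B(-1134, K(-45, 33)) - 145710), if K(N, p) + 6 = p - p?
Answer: 5*I*√5874 ≈ 383.21*I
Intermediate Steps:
K(N, p) = -6 (K(N, p) = -6 + (p - p) = -6 + 0 = -6)
√(B(-1134, K(-45, 33)) - 145710) = √((-1134 - 6) - 145710) = √(-1140 - 145710) = √(-146850) = 5*I*√5874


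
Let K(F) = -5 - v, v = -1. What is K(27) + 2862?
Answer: 2858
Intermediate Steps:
K(F) = -4 (K(F) = -5 - 1*(-1) = -5 + 1 = -4)
K(27) + 2862 = -4 + 2862 = 2858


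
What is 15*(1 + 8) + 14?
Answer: 149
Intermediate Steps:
15*(1 + 8) + 14 = 15*9 + 14 = 135 + 14 = 149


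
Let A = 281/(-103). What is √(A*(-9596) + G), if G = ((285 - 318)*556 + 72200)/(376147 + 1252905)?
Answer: √46066396829346373053/41948089 ≈ 161.80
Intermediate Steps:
A = -281/103 (A = 281*(-1/103) = -281/103 ≈ -2.7282)
G = 13463/407263 (G = (-33*556 + 72200)/1629052 = (-18348 + 72200)*(1/1629052) = 53852*(1/1629052) = 13463/407263 ≈ 0.033057)
√(A*(-9596) + G) = √(-281/103*(-9596) + 13463/407263) = √(2696476/103 + 13463/407263) = √(1098176291877/41948089) = √46066396829346373053/41948089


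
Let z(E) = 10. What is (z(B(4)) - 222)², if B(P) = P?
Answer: 44944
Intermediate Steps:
(z(B(4)) - 222)² = (10 - 222)² = (-212)² = 44944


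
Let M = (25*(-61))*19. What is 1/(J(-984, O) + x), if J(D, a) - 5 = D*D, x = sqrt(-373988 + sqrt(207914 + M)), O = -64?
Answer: 1/(968261 + I*sqrt(373988 - sqrt(178939))) ≈ 1.0328e-6 - 6.52e-10*I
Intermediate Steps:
M = -28975 (M = -1525*19 = -28975)
x = sqrt(-373988 + sqrt(178939)) (x = sqrt(-373988 + sqrt(207914 - 28975)) = sqrt(-373988 + sqrt(178939)) ≈ 611.2*I)
J(D, a) = 5 + D**2 (J(D, a) = 5 + D*D = 5 + D**2)
1/(J(-984, O) + x) = 1/((5 + (-984)**2) + sqrt(-373988 + sqrt(178939))) = 1/((5 + 968256) + sqrt(-373988 + sqrt(178939))) = 1/(968261 + sqrt(-373988 + sqrt(178939)))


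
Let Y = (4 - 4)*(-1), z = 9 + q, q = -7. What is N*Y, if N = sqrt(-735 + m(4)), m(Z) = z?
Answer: 0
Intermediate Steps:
z = 2 (z = 9 - 7 = 2)
m(Z) = 2
Y = 0 (Y = 0*(-1) = 0)
N = I*sqrt(733) (N = sqrt(-735 + 2) = sqrt(-733) = I*sqrt(733) ≈ 27.074*I)
N*Y = (I*sqrt(733))*0 = 0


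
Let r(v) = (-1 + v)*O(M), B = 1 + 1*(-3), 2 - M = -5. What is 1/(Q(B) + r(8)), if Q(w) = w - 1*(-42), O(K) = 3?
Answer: 1/61 ≈ 0.016393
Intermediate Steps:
M = 7 (M = 2 - 1*(-5) = 2 + 5 = 7)
B = -2 (B = 1 - 3 = -2)
Q(w) = 42 + w (Q(w) = w + 42 = 42 + w)
r(v) = -3 + 3*v (r(v) = (-1 + v)*3 = -3 + 3*v)
1/(Q(B) + r(8)) = 1/((42 - 2) + (-3 + 3*8)) = 1/(40 + (-3 + 24)) = 1/(40 + 21) = 1/61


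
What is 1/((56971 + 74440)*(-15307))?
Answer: -1/2011508177 ≈ -4.9714e-10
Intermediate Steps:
1/((56971 + 74440)*(-15307)) = -1/15307/131411 = (1/131411)*(-1/15307) = -1/2011508177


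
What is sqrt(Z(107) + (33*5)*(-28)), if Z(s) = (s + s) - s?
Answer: I*sqrt(4513) ≈ 67.179*I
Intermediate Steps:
Z(s) = s (Z(s) = 2*s - s = s)
sqrt(Z(107) + (33*5)*(-28)) = sqrt(107 + (33*5)*(-28)) = sqrt(107 + 165*(-28)) = sqrt(107 - 4620) = sqrt(-4513) = I*sqrt(4513)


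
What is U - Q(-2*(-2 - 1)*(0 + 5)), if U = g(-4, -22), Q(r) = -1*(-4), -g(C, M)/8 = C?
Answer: 28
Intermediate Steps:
g(C, M) = -8*C
Q(r) = 4
U = 32 (U = -8*(-4) = 32)
U - Q(-2*(-2 - 1)*(0 + 5)) = 32 - 1*4 = 32 - 4 = 28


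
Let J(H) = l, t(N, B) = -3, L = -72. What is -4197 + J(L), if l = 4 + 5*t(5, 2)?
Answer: -4208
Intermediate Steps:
l = -11 (l = 4 + 5*(-3) = 4 - 15 = -11)
J(H) = -11
-4197 + J(L) = -4197 - 11 = -4208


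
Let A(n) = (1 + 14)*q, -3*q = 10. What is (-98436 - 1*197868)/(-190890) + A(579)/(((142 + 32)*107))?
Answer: 152973427/98721945 ≈ 1.5495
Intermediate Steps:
q = -10/3 (q = -1/3*10 = -10/3 ≈ -3.3333)
A(n) = -50 (A(n) = (1 + 14)*(-10/3) = 15*(-10/3) = -50)
(-98436 - 1*197868)/(-190890) + A(579)/(((142 + 32)*107)) = (-98436 - 1*197868)/(-190890) - 50*1/(107*(142 + 32)) = (-98436 - 197868)*(-1/190890) - 50/(174*107) = -296304*(-1/190890) - 50/18618 = 49384/31815 - 50*1/18618 = 49384/31815 - 25/9309 = 152973427/98721945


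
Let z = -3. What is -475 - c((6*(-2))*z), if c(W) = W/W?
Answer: -476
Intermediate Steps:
c(W) = 1
-475 - c((6*(-2))*z) = -475 - 1*1 = -475 - 1 = -476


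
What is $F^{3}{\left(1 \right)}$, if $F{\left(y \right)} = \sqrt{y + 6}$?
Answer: $7 \sqrt{7} \approx 18.52$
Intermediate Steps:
$F{\left(y \right)} = \sqrt{6 + y}$
$F^{3}{\left(1 \right)} = \left(\sqrt{6 + 1}\right)^{3} = \left(\sqrt{7}\right)^{3} = 7 \sqrt{7}$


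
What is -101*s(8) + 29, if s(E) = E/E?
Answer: -72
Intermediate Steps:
s(E) = 1
-101*s(8) + 29 = -101*1 + 29 = -101 + 29 = -72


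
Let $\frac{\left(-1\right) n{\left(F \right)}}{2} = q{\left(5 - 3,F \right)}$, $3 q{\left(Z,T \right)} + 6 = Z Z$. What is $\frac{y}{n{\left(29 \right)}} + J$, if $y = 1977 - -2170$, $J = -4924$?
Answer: $- \frac{7255}{4} \approx -1813.8$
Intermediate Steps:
$q{\left(Z,T \right)} = -2 + \frac{Z^{2}}{3}$ ($q{\left(Z,T \right)} = -2 + \frac{Z Z}{3} = -2 + \frac{Z^{2}}{3}$)
$y = 4147$ ($y = 1977 + 2170 = 4147$)
$n{\left(F \right)} = \frac{4}{3}$ ($n{\left(F \right)} = - 2 \left(-2 + \frac{\left(5 - 3\right)^{2}}{3}\right) = - 2 \left(-2 + \frac{2^{2}}{3}\right) = - 2 \left(-2 + \frac{1}{3} \cdot 4\right) = - 2 \left(-2 + \frac{4}{3}\right) = \left(-2\right) \left(- \frac{2}{3}\right) = \frac{4}{3}$)
$\frac{y}{n{\left(29 \right)}} + J = \frac{4147}{\frac{4}{3}} - 4924 = 4147 \cdot \frac{3}{4} - 4924 = \frac{12441}{4} - 4924 = - \frac{7255}{4}$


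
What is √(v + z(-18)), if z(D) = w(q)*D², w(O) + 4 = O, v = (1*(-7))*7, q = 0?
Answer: I*√1345 ≈ 36.674*I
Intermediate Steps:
v = -49 (v = -7*7 = -49)
w(O) = -4 + O
z(D) = -4*D² (z(D) = (-4 + 0)*D² = -4*D²)
√(v + z(-18)) = √(-49 - 4*(-18)²) = √(-49 - 4*324) = √(-49 - 1296) = √(-1345) = I*√1345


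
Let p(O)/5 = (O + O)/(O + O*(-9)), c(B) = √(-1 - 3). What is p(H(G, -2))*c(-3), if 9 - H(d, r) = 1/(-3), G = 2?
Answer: -5*I/2 ≈ -2.5*I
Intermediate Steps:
H(d, r) = 28/3 (H(d, r) = 9 - 1/(-3) = 9 - 1*(-⅓) = 9 + ⅓ = 28/3)
c(B) = 2*I (c(B) = √(-4) = 2*I)
p(O) = -5/4 (p(O) = 5*((O + O)/(O + O*(-9))) = 5*((2*O)/(O - 9*O)) = 5*((2*O)/((-8*O))) = 5*((2*O)*(-1/(8*O))) = 5*(-¼) = -5/4)
p(H(G, -2))*c(-3) = -5*I/2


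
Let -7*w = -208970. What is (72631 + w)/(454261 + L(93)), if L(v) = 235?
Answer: 717387/3181472 ≈ 0.22549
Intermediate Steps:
w = 208970/7 (w = -1/7*(-208970) = 208970/7 ≈ 29853.)
(72631 + w)/(454261 + L(93)) = (72631 + 208970/7)/(454261 + 235) = (717387/7)/454496 = (717387/7)*(1/454496) = 717387/3181472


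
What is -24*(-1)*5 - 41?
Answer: 79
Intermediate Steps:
-24*(-1)*5 - 41 = 24*5 - 41 = 120 - 41 = 79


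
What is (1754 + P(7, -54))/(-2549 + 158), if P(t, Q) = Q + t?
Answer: -569/797 ≈ -0.71393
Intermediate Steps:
(1754 + P(7, -54))/(-2549 + 158) = (1754 + (-54 + 7))/(-2549 + 158) = (1754 - 47)/(-2391) = 1707*(-1/2391) = -569/797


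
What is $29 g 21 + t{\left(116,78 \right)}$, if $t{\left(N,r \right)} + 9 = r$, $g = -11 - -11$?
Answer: $69$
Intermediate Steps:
$g = 0$ ($g = -11 + 11 = 0$)
$t{\left(N,r \right)} = -9 + r$
$29 g 21 + t{\left(116,78 \right)} = 29 \cdot 0 \cdot 21 + \left(-9 + 78\right) = 0 \cdot 21 + 69 = 0 + 69 = 69$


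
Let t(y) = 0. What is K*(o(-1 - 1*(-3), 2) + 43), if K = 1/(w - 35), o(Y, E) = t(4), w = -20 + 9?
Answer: -43/46 ≈ -0.93478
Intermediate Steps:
w = -11
o(Y, E) = 0
K = -1/46 (K = 1/(-11 - 35) = 1/(-46) = -1/46 ≈ -0.021739)
K*(o(-1 - 1*(-3), 2) + 43) = -(0 + 43)/46 = -1/46*43 = -43/46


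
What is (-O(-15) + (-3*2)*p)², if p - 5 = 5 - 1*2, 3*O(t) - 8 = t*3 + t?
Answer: 8464/9 ≈ 940.44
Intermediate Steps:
O(t) = 8/3 + 4*t/3 (O(t) = 8/3 + (t*3 + t)/3 = 8/3 + (3*t + t)/3 = 8/3 + (4*t)/3 = 8/3 + 4*t/3)
p = 8 (p = 5 + (5 - 1*2) = 5 + (5 - 2) = 5 + 3 = 8)
(-O(-15) + (-3*2)*p)² = (-(8/3 + (4/3)*(-15)) - 3*2*8)² = (-(8/3 - 20) - 6*8)² = (-1*(-52/3) - 48)² = (52/3 - 48)² = (-92/3)² = 8464/9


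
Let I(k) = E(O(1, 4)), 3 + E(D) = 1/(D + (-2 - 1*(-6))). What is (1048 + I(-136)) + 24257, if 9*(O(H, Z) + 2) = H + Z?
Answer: 581955/23 ≈ 25302.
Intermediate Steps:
O(H, Z) = -2 + H/9 + Z/9 (O(H, Z) = -2 + (H + Z)/9 = -2 + (H/9 + Z/9) = -2 + H/9 + Z/9)
E(D) = -3 + 1/(4 + D) (E(D) = -3 + 1/(D + (-2 - 1*(-6))) = -3 + 1/(D + (-2 + 6)) = -3 + 1/(D + 4) = -3 + 1/(4 + D))
I(k) = -60/23 (I(k) = (-11 - 3*(-2 + (1/9)*1 + (1/9)*4))/(4 + (-2 + (1/9)*1 + (1/9)*4)) = (-11 - 3*(-2 + 1/9 + 4/9))/(4 + (-2 + 1/9 + 4/9)) = (-11 - 3*(-13/9))/(4 - 13/9) = (-11 + 13/3)/(23/9) = (9/23)*(-20/3) = -60/23)
(1048 + I(-136)) + 24257 = (1048 - 60/23) + 24257 = 24044/23 + 24257 = 581955/23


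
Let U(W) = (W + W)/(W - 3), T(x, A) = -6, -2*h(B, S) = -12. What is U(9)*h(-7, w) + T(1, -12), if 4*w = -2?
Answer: 12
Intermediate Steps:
w = -1/2 (w = (1/4)*(-2) = -1/2 ≈ -0.50000)
h(B, S) = 6 (h(B, S) = -1/2*(-12) = 6)
U(W) = 2*W/(-3 + W) (U(W) = (2*W)/(-3 + W) = 2*W/(-3 + W))
U(9)*h(-7, w) + T(1, -12) = (2*9/(-3 + 9))*6 - 6 = (2*9/6)*6 - 6 = (2*9*(1/6))*6 - 6 = 3*6 - 6 = 18 - 6 = 12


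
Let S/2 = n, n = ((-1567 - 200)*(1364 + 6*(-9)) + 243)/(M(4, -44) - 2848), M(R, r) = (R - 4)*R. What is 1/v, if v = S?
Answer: 1424/2314527 ≈ 0.00061524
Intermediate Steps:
M(R, r) = R*(-4 + R) (M(R, r) = (-4 + R)*R = R*(-4 + R))
n = 2314527/2848 (n = ((-1567 - 200)*(1364 + 6*(-9)) + 243)/(4*(-4 + 4) - 2848) = (-1767*(1364 - 54) + 243)/(4*0 - 2848) = (-1767*1310 + 243)/(0 - 2848) = (-2314770 + 243)/(-2848) = -2314527*(-1/2848) = 2314527/2848 ≈ 812.68)
S = 2314527/1424 (S = 2*(2314527/2848) = 2314527/1424 ≈ 1625.4)
v = 2314527/1424 ≈ 1625.4
1/v = 1/(2314527/1424) = 1424/2314527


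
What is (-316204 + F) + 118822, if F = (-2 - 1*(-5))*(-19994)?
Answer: -257364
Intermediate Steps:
F = -59982 (F = (-2 + 5)*(-19994) = 3*(-19994) = -59982)
(-316204 + F) + 118822 = (-316204 - 59982) + 118822 = -376186 + 118822 = -257364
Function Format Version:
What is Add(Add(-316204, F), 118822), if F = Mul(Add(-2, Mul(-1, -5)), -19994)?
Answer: -257364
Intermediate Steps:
F = -59982 (F = Mul(Add(-2, 5), -19994) = Mul(3, -19994) = -59982)
Add(Add(-316204, F), 118822) = Add(Add(-316204, -59982), 118822) = Add(-376186, 118822) = -257364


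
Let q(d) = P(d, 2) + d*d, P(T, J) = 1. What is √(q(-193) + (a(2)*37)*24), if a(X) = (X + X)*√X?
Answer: √(37250 + 3552*√2) ≈ 205.60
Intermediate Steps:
a(X) = 2*X^(3/2) (a(X) = (2*X)*√X = 2*X^(3/2))
q(d) = 1 + d² (q(d) = 1 + d*d = 1 + d²)
√(q(-193) + (a(2)*37)*24) = √((1 + (-193)²) + ((2*2^(3/2))*37)*24) = √((1 + 37249) + ((2*(2*√2))*37)*24) = √(37250 + ((4*√2)*37)*24) = √(37250 + (148*√2)*24) = √(37250 + 3552*√2)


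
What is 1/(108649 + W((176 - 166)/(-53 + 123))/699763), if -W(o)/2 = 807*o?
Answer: 4898341/532199849695 ≈ 9.2040e-6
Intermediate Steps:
W(o) = -1614*o
1/(108649 + W((176 - 166)/(-53 + 123))/699763) = 1/(108649 - 1614*(176 - 166)/(-53 + 123)/699763) = 1/(108649 - 16140/70*(1/699763)) = 1/(108649 - 1614*1/7*(1/699763)) = 1/(108649 - 1614/7*1/699763) = 1/(108649 - 1614/4898341) = 1/(532199849695/4898341) = 4898341/532199849695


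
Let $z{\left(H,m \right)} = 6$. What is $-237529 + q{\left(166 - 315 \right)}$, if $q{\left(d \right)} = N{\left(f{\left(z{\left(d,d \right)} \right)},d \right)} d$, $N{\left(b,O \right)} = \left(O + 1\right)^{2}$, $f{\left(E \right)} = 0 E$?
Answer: $-3501225$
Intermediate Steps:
$f{\left(E \right)} = 0$
$N{\left(b,O \right)} = \left(1 + O\right)^{2}$
$q{\left(d \right)} = d \left(1 + d\right)^{2}$ ($q{\left(d \right)} = \left(1 + d\right)^{2} d = d \left(1 + d\right)^{2}$)
$-237529 + q{\left(166 - 315 \right)} = -237529 + \left(166 - 315\right) \left(1 + \left(166 - 315\right)\right)^{2} = -237529 - 149 \left(1 - 149\right)^{2} = -237529 - 149 \left(-148\right)^{2} = -237529 - 3263696 = -3501225$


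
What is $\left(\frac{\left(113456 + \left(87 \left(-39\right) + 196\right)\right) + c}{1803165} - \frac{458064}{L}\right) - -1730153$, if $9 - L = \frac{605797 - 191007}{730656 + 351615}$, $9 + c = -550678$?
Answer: $\frac{28199783866356128473}{16815683879085} \approx 1.677 \cdot 10^{6}$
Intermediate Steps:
$c = -550687$ ($c = -9 - 550678 = -550687$)
$L = \frac{9325649}{1082271}$ ($L = 9 - \frac{605797 - 191007}{730656 + 351615} = 9 - \frac{414790}{1082271} = \frac{9325649}{1082271} \approx 8.6167$)
$\left(\frac{\left(113456 + \left(87 \left(-39\right) + 196\right)\right) + c}{1803165} - \frac{458064}{L}\right) - -1730153 = \left(\frac{\left(113456 + \left(87 \left(-39\right) + 196\right)\right) - 550687}{1803165} - \frac{458064}{\frac{9325649}{1082271}}\right) - -1730153 = \left(\left(\left(113456 + \left(-3393 + 196\right)\right) - 550687\right) \frac{1}{1803165} - \frac{495749383344}{9325649}\right) + 1730153 = \left(\left(\left(113456 - 3197\right) - 550687\right) \frac{1}{1803165} - \frac{495749383344}{9325649}\right) + 1730153 = \left(\left(110259 - 550687\right) \frac{1}{1803165} - \frac{495749383344}{9325649}\right) + 1730153 = \left(\left(-440428\right) \frac{1}{1803165} - \frac{495749383344}{9325649}\right) + 1730153 = \left(- \frac{440428}{1803165} - \frac{495749383344}{9325649}\right) + 1730153 = - \frac{893922044094421532}{16815683879085} + 1730153 = \frac{28199783866356128473}{16815683879085}$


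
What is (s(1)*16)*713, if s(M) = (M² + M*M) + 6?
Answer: 91264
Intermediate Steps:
s(M) = 6 + 2*M² (s(M) = (M² + M²) + 6 = 2*M² + 6 = 6 + 2*M²)
(s(1)*16)*713 = ((6 + 2*1²)*16)*713 = ((6 + 2*1)*16)*713 = ((6 + 2)*16)*713 = (8*16)*713 = 128*713 = 91264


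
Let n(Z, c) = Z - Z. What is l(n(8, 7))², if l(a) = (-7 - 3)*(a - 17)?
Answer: 28900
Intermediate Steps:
n(Z, c) = 0
l(a) = 170 - 10*a (l(a) = -10*(-17 + a) = 170 - 10*a)
l(n(8, 7))² = (170 - 10*0)² = (170 + 0)² = 170² = 28900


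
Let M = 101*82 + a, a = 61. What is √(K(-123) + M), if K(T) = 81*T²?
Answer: 72*√238 ≈ 1110.8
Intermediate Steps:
M = 8343 (M = 101*82 + 61 = 8282 + 61 = 8343)
√(K(-123) + M) = √(81*(-123)² + 8343) = √(81*15129 + 8343) = √(1225449 + 8343) = √1233792 = 72*√238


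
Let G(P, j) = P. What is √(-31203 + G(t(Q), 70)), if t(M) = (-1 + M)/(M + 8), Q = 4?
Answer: I*√124811/2 ≈ 176.64*I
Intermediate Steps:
t(M) = (-1 + M)/(8 + M)
√(-31203 + G(t(Q), 70)) = √(-31203 + (-1 + 4)/(8 + 4)) = √(-31203 + 3/12) = √(-31203 + (1/12)*3) = √(-31203 + ¼) = √(-124811/4) = I*√124811/2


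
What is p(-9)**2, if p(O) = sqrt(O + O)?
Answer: -18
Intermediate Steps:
p(O) = sqrt(2)*sqrt(O) (p(O) = sqrt(2*O) = sqrt(2)*sqrt(O))
p(-9)**2 = (sqrt(2)*sqrt(-9))**2 = (sqrt(2)*(3*I))**2 = (3*I*sqrt(2))**2 = -18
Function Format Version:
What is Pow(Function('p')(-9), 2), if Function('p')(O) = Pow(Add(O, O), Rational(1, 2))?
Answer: -18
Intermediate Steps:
Function('p')(O) = Mul(Pow(2, Rational(1, 2)), Pow(O, Rational(1, 2))) (Function('p')(O) = Pow(Mul(2, O), Rational(1, 2)) = Mul(Pow(2, Rational(1, 2)), Pow(O, Rational(1, 2))))
Pow(Function('p')(-9), 2) = Pow(Mul(Pow(2, Rational(1, 2)), Pow(-9, Rational(1, 2))), 2) = Pow(Mul(Pow(2, Rational(1, 2)), Mul(3, I)), 2) = Pow(Mul(3, I, Pow(2, Rational(1, 2))), 2) = -18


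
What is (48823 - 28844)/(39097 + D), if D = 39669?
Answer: 19979/78766 ≈ 0.25365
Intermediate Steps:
(48823 - 28844)/(39097 + D) = (48823 - 28844)/(39097 + 39669) = 19979/78766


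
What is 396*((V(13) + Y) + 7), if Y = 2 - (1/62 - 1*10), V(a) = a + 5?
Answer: 454014/31 ≈ 14646.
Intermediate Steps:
V(a) = 5 + a
Y = 743/62 (Y = 2 - (1/62 - 10) = 2 - 1*(-619/62) = 2 + 619/62 = 743/62 ≈ 11.984)
396*((V(13) + Y) + 7) = 396*(((5 + 13) + 743/62) + 7) = 396*((18 + 743/62) + 7) = 396*(1859/62 + 7) = 396*(2293/62) = 454014/31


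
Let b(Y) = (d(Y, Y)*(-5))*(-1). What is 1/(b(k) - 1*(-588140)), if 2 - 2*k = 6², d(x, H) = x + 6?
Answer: 1/588085 ≈ 1.7004e-6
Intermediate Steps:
d(x, H) = 6 + x
k = -17 (k = 1 - ½*6² = 1 - ½*36 = 1 - 18 = -17)
b(Y) = 30 + 5*Y (b(Y) = ((6 + Y)*(-5))*(-1) = (-30 - 5*Y)*(-1) = 30 + 5*Y)
1/(b(k) - 1*(-588140)) = 1/((30 + 5*(-17)) - 1*(-588140)) = 1/((30 - 85) + 588140) = 1/(-55 + 588140) = 1/588085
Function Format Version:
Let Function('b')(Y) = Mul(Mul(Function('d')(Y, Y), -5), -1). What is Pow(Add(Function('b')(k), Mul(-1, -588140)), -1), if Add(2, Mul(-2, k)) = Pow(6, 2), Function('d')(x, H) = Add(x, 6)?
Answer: Rational(1, 588085) ≈ 1.7004e-6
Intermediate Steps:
Function('d')(x, H) = Add(6, x)
k = -17 (k = Add(1, Mul(Rational(-1, 2), Pow(6, 2))) = Add(1, Mul(Rational(-1, 2), 36)) = Add(1, -18) = -17)
Function('b')(Y) = Add(30, Mul(5, Y)) (Function('b')(Y) = Mul(Mul(Add(6, Y), -5), -1) = Mul(Add(-30, Mul(-5, Y)), -1) = Add(30, Mul(5, Y)))
Pow(Add(Function('b')(k), Mul(-1, -588140)), -1) = Pow(Add(Add(30, Mul(5, -17)), Mul(-1, -588140)), -1) = Pow(Add(Add(30, -85), 588140), -1) = Pow(Add(-55, 588140), -1) = Pow(588085, -1) = Rational(1, 588085)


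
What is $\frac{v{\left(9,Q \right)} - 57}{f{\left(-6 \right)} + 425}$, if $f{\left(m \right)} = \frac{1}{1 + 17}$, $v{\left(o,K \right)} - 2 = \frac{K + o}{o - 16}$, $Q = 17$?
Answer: $- \frac{7398}{53557} \approx -0.13813$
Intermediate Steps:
$v{\left(o,K \right)} = 2 + \frac{K + o}{-16 + o}$ ($v{\left(o,K \right)} = 2 + \frac{K + o}{o - 16} = 2 + \frac{K + o}{-16 + o}$)
$f{\left(m \right)} = \frac{1}{18}$
$\frac{v{\left(9,Q \right)} - 57}{f{\left(-6 \right)} + 425} = \frac{\frac{-32 + 17 + 3 \cdot 9}{-16 + 9} - 57}{\frac{1}{18} + 425} = \frac{\frac{-32 + 17 + 27}{-7} - 57}{\frac{7651}{18}} = \left(\left(- \frac{1}{7}\right) 12 - 57\right) \frac{18}{7651} = \left(- \frac{12}{7} - 57\right) \frac{18}{7651} = \left(- \frac{411}{7}\right) \frac{18}{7651} = - \frac{7398}{53557}$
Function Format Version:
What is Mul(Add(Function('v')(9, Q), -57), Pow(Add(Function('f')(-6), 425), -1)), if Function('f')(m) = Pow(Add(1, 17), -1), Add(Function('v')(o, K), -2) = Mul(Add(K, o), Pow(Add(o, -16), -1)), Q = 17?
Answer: Rational(-7398, 53557) ≈ -0.13813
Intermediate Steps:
Function('v')(o, K) = Add(2, Mul(Pow(Add(-16, o), -1), Add(K, o))) (Function('v')(o, K) = Add(2, Mul(Add(K, o), Pow(Add(o, -16), -1))) = Add(2, Mul(Add(K, o), Pow(Add(-16, o), -1))) = Add(2, Mul(Pow(Add(-16, o), -1), Add(K, o))))
Function('f')(m) = Rational(1, 18) (Function('f')(m) = Pow(18, -1) = Rational(1, 18))
Mul(Add(Function('v')(9, Q), -57), Pow(Add(Function('f')(-6), 425), -1)) = Mul(Add(Mul(Pow(Add(-16, 9), -1), Add(-32, 17, Mul(3, 9))), -57), Pow(Add(Rational(1, 18), 425), -1)) = Mul(Add(Mul(Pow(-7, -1), Add(-32, 17, 27)), -57), Pow(Rational(7651, 18), -1)) = Mul(Add(Mul(Rational(-1, 7), 12), -57), Rational(18, 7651)) = Mul(Add(Rational(-12, 7), -57), Rational(18, 7651)) = Mul(Rational(-411, 7), Rational(18, 7651)) = Rational(-7398, 53557)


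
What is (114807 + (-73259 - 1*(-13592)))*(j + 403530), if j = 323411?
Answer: 40083526740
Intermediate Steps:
(114807 + (-73259 - 1*(-13592)))*(j + 403530) = (114807 + (-73259 - 1*(-13592)))*(323411 + 403530) = (114807 + (-73259 + 13592))*726941 = (114807 - 59667)*726941 = 55140*726941 = 40083526740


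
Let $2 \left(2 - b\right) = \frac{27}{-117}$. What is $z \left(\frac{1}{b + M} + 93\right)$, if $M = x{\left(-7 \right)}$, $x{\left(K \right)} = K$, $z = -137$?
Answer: $- \frac{1614545}{127} \approx -12713.0$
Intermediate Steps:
$b = \frac{55}{26}$ ($b = 2 - \frac{27 \frac{1}{-117}}{2} = 2 - \frac{27 \left(- \frac{1}{117}\right)}{2} = 2 - - \frac{3}{26} = 2 + \frac{3}{26} = \frac{55}{26} \approx 2.1154$)
$M = -7$
$z \left(\frac{1}{b + M} + 93\right) = - 137 \left(\frac{1}{\frac{55}{26} - 7} + 93\right) = - 137 \left(\frac{1}{- \frac{127}{26}} + 93\right) = - 137 \left(- \frac{26}{127} + 93\right) = \left(-137\right) \frac{11785}{127} = - \frac{1614545}{127}$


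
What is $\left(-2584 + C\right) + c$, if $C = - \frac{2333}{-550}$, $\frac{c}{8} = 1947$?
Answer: $\frac{7147933}{550} \approx 12996.0$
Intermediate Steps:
$c = 15576$ ($c = 8 \cdot 1947 = 15576$)
$C = \frac{2333}{550}$ ($C = \left(-2333\right) \left(- \frac{1}{550}\right) = \frac{2333}{550} \approx 4.2418$)
$\left(-2584 + C\right) + c = \left(-2584 + \frac{2333}{550}\right) + 15576 = - \frac{1418867}{550} + 15576 = \frac{7147933}{550}$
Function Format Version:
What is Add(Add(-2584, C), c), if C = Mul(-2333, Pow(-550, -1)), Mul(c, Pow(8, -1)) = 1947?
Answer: Rational(7147933, 550) ≈ 12996.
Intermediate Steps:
c = 15576 (c = Mul(8, 1947) = 15576)
C = Rational(2333, 550) (C = Mul(-2333, Rational(-1, 550)) = Rational(2333, 550) ≈ 4.2418)
Add(Add(-2584, C), c) = Add(Add(-2584, Rational(2333, 550)), 15576) = Add(Rational(-1418867, 550), 15576) = Rational(7147933, 550)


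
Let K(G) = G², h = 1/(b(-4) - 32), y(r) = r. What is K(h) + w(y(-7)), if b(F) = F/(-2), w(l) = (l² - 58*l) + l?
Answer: 403201/900 ≈ 448.00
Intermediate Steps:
w(l) = l² - 57*l
b(F) = -F/2 (b(F) = F*(-½) = -F/2)
h = -1/30 (h = 1/(-½*(-4) - 32) = 1/(2 - 32) = 1/(-30) = -1/30 ≈ -0.033333)
K(h) + w(y(-7)) = (-1/30)² - 7*(-57 - 7) = 1/900 - 7*(-64) = 1/900 + 448 = 403201/900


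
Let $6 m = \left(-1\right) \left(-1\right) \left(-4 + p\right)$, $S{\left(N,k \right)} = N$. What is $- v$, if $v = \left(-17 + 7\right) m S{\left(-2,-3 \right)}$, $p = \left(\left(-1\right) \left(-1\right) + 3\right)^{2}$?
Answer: $-40$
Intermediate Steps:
$p = 16$ ($p = \left(1 + 3\right)^{2} = 4^{2} = 16$)
$m = 2$ ($m = \frac{\left(-1\right) \left(-1\right) \left(-4 + 16\right)}{6} = \frac{1 \cdot 12}{6} = \frac{1}{6} \cdot 12 = 2$)
$v = 40$ ($v = \left(-17 + 7\right) 2 \left(-2\right) = \left(-10\right) 2 \left(-2\right) = \left(-20\right) \left(-2\right) = 40$)
$- v = \left(-1\right) 40 = -40$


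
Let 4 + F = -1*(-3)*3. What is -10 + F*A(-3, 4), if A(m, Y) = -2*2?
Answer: -30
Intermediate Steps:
A(m, Y) = -4
F = 5 (F = -4 - 1*(-3)*3 = -4 + 3*3 = -4 + 9 = 5)
-10 + F*A(-3, 4) = -10 + 5*(-4) = -10 - 20 = -30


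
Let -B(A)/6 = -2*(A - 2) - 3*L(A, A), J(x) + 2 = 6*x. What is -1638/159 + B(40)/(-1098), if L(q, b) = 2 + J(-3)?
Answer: -101084/9699 ≈ -10.422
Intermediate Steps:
J(x) = -2 + 6*x
L(q, b) = -18 (L(q, b) = 2 + (-2 + 6*(-3)) = 2 + (-2 - 18) = 2 - 20 = -18)
B(A) = -348 + 12*A (B(A) = -6*(-2*(A - 2) - 3*(-18)) = -6*(-2*(-2 + A) + 54) = -6*((4 - 2*A) + 54) = -6*(58 - 2*A) = -348 + 12*A)
-1638/159 + B(40)/(-1098) = -1638/159 + (-348 + 12*40)/(-1098) = -1638*1/159 + (-348 + 480)*(-1/1098) = -546/53 + 132*(-1/1098) = -546/53 - 22/183 = -101084/9699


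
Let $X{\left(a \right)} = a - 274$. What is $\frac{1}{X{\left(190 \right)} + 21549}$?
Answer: $\frac{1}{21465} \approx 4.6587 \cdot 10^{-5}$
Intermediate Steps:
$X{\left(a \right)} = -274 + a$
$\frac{1}{X{\left(190 \right)} + 21549} = \frac{1}{\left(-274 + 190\right) + 21549} = \frac{1}{-84 + 21549} = \frac{1}{21465}$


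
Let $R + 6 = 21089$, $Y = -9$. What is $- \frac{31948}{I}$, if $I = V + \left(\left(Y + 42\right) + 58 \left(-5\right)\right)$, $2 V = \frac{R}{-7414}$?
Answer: $\frac{473724944}{3831879} \approx 123.63$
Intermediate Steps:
$R = 21083$ ($R = -6 + 21089 = 21083$)
$V = - \frac{21083}{14828}$ ($V = \frac{21083 \frac{1}{-7414}}{2} = \frac{21083 \left(- \frac{1}{7414}\right)}{2} = \frac{1}{2} \left(- \frac{21083}{7414}\right) = - \frac{21083}{14828} \approx -1.4218$)
$I = - \frac{3831879}{14828}$ ($I = - \frac{21083}{14828} + \left(\left(-9 + 42\right) + 58 \left(-5\right)\right) = - \frac{21083}{14828} + \left(33 - 290\right) = - \frac{21083}{14828} - 257 = - \frac{3831879}{14828} \approx -258.42$)
$- \frac{31948}{I} = - \frac{31948}{- \frac{3831879}{14828}} = \left(-31948\right) \left(- \frac{14828}{3831879}\right) = \frac{473724944}{3831879}$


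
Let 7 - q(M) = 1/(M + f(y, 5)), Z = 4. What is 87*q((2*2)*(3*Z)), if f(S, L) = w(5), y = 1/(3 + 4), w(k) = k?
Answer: 32190/53 ≈ 607.36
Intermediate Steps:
y = ⅐ (y = 1/7 = ⅐ ≈ 0.14286)
f(S, L) = 5
q(M) = 7 - 1/(5 + M) (q(M) = 7 - 1/(M + 5) = 7 - 1/(5 + M))
87*q((2*2)*(3*Z)) = 87*((34 + 7*((2*2)*(3*4)))/(5 + (2*2)*(3*4))) = 87*((34 + 7*(4*12))/(5 + 4*12)) = 87*((34 + 7*48)/(5 + 48)) = 87*((34 + 336)/53) = 87*((1/53)*370) = 87*(370/53) = 32190/53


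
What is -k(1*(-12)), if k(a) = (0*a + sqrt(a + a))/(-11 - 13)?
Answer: I*sqrt(6)/12 ≈ 0.20412*I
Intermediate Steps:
k(a) = -sqrt(2)*sqrt(a)/24 (k(a) = (0 + sqrt(2*a))/(-24) = (0 + sqrt(2)*sqrt(a))*(-1/24) = (sqrt(2)*sqrt(a))*(-1/24) = -sqrt(2)*sqrt(a)/24)
-k(1*(-12)) = -(-1)*sqrt(2)*sqrt(1*(-12))/24 = -(-1)*sqrt(2)*sqrt(-12)/24 = -(-1)*sqrt(2)*2*I*sqrt(3)/24 = -(-1)*I*sqrt(6)/12 = I*sqrt(6)/12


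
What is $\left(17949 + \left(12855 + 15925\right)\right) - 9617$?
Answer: $37112$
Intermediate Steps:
$\left(17949 + \left(12855 + 15925\right)\right) - 9617 = \left(17949 + 28780\right) - 9617 = 46729 - 9617 = 37112$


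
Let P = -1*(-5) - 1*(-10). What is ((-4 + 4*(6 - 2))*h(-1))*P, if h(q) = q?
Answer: -180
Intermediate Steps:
P = 15 (P = 5 + 10 = 15)
((-4 + 4*(6 - 2))*h(-1))*P = ((-4 + 4*(6 - 2))*(-1))*15 = ((-4 + 4*4)*(-1))*15 = ((-4 + 16)*(-1))*15 = (12*(-1))*15 = -12*15 = -180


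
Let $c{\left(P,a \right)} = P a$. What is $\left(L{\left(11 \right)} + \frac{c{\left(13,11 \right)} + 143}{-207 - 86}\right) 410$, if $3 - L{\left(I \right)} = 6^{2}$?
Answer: $- \frac{4081550}{293} \approx -13930.0$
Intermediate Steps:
$L{\left(I \right)} = -33$ ($L{\left(I \right)} = 3 - 6^{2} = 3 - 36 = -33$)
$\left(L{\left(11 \right)} + \frac{c{\left(13,11 \right)} + 143}{-207 - 86}\right) 410 = \left(-33 + \frac{13 \cdot 11 + 143}{-207 - 86}\right) 410 = \left(-33 + \frac{143 + 143}{-293}\right) 410 = \left(-33 + 286 \left(- \frac{1}{293}\right)\right) 410 = \left(-33 - \frac{286}{293}\right) 410 = \left(- \frac{9955}{293}\right) 410 = - \frac{4081550}{293}$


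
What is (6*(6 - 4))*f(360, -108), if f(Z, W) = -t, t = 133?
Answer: -1596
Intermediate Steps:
f(Z, W) = -133 (f(Z, W) = -1*133 = -133)
(6*(6 - 4))*f(360, -108) = (6*(6 - 4))*(-133) = (6*2)*(-133) = 12*(-133) = -1596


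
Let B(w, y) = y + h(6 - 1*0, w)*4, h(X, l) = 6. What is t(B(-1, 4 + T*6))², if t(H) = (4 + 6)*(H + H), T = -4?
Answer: 6400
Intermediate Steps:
B(w, y) = 24 + y (B(w, y) = y + 6*4 = y + 24 = 24 + y)
t(H) = 20*H (t(H) = 10*(2*H) = 20*H)
t(B(-1, 4 + T*6))² = (20*(24 + (4 - 4*6)))² = (20*(24 + (4 - 24)))² = (20*(24 - 20))² = (20*4)² = 80² = 6400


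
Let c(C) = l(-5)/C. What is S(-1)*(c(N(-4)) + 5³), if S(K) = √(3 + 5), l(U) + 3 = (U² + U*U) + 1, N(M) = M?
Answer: 226*√2 ≈ 319.61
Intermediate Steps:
l(U) = -2 + 2*U² (l(U) = -3 + ((U² + U*U) + 1) = -3 + ((U² + U²) + 1) = -3 + (2*U² + 1) = -3 + (1 + 2*U²) = -2 + 2*U²)
S(K) = 2*√2 (S(K) = √8 = 2*√2)
c(C) = 48/C (c(C) = (-2 + 2*(-5)²)/C = (-2 + 2*25)/C = (-2 + 50)/C = 48/C)
S(-1)*(c(N(-4)) + 5³) = (2*√2)*(48/(-4) + 5³) = (2*√2)*(48*(-¼) + 125) = (2*√2)*(-12 + 125) = (2*√2)*113 = 226*√2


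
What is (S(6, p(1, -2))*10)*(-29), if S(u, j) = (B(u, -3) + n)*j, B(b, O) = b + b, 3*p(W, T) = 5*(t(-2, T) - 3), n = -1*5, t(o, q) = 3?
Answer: 0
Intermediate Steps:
n = -5
p(W, T) = 0 (p(W, T) = (5*(3 - 3))/3 = (5*0)/3 = (⅓)*0 = 0)
B(b, O) = 2*b
S(u, j) = j*(-5 + 2*u) (S(u, j) = (2*u - 5)*j = (-5 + 2*u)*j = j*(-5 + 2*u))
(S(6, p(1, -2))*10)*(-29) = ((0*(-5 + 2*6))*10)*(-29) = ((0*(-5 + 12))*10)*(-29) = ((0*7)*10)*(-29) = (0*10)*(-29) = 0*(-29) = 0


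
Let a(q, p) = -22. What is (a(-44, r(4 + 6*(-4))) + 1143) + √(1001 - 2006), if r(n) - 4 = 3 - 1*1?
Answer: 1121 + I*√1005 ≈ 1121.0 + 31.702*I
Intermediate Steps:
r(n) = 6 (r(n) = 4 + (3 - 1*1) = 4 + (3 - 1) = 4 + 2 = 6)
(a(-44, r(4 + 6*(-4))) + 1143) + √(1001 - 2006) = (-22 + 1143) + √(1001 - 2006) = 1121 + √(-1005) = 1121 + I*√1005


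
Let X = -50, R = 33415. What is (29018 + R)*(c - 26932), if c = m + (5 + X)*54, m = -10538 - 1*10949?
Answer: -3174655617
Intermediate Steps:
m = -21487 (m = -10538 - 10949 = -21487)
c = -23917 (c = -21487 + (5 - 50)*54 = -21487 - 45*54 = -21487 - 2430 = -23917)
(29018 + R)*(c - 26932) = (29018 + 33415)*(-23917 - 26932) = 62433*(-50849) = -3174655617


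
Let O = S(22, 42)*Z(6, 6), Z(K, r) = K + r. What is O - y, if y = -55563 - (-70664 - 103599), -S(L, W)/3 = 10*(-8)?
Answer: -115820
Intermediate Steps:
S(L, W) = 240 (S(L, W) = -30*(-8) = -3*(-80) = 240)
O = 2880 (O = 240*(6 + 6) = 240*12 = 2880)
y = 118700 (y = -55563 - 1*(-174263) = -55563 + 174263 = 118700)
O - y = 2880 - 1*118700 = 2880 - 118700 = -115820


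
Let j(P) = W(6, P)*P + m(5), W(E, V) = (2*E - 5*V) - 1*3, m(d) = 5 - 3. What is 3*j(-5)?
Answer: -504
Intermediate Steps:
m(d) = 2
W(E, V) = -3 - 5*V + 2*E (W(E, V) = (-5*V + 2*E) - 3 = -3 - 5*V + 2*E)
j(P) = 2 + P*(9 - 5*P) (j(P) = (-3 - 5*P + 2*6)*P + 2 = (-3 - 5*P + 12)*P + 2 = (9 - 5*P)*P + 2 = P*(9 - 5*P) + 2 = 2 + P*(9 - 5*P))
3*j(-5) = 3*(2 - 1*(-5)*(-9 + 5*(-5))) = 3*(2 - 1*(-5)*(-9 - 25)) = 3*(2 - 1*(-5)*(-34)) = 3*(2 - 170) = 3*(-168) = -504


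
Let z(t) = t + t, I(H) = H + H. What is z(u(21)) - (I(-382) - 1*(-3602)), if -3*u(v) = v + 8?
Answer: -8572/3 ≈ -2857.3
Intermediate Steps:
u(v) = -8/3 - v/3 (u(v) = -(v + 8)/3 = -(8 + v)/3 = -8/3 - v/3)
I(H) = 2*H
z(t) = 2*t
z(u(21)) - (I(-382) - 1*(-3602)) = 2*(-8/3 - 1/3*21) - (2*(-382) - 1*(-3602)) = 2*(-8/3 - 7) - (-764 + 3602) = 2*(-29/3) - 1*2838 = -58/3 - 2838 = -8572/3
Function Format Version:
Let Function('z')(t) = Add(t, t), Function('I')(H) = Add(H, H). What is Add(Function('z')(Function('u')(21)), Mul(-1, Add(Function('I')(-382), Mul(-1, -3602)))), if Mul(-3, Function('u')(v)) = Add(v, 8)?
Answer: Rational(-8572, 3) ≈ -2857.3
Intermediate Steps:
Function('u')(v) = Add(Rational(-8, 3), Mul(Rational(-1, 3), v)) (Function('u')(v) = Mul(Rational(-1, 3), Add(v, 8)) = Mul(Rational(-1, 3), Add(8, v)) = Add(Rational(-8, 3), Mul(Rational(-1, 3), v)))
Function('I')(H) = Mul(2, H)
Function('z')(t) = Mul(2, t)
Add(Function('z')(Function('u')(21)), Mul(-1, Add(Function('I')(-382), Mul(-1, -3602)))) = Add(Mul(2, Add(Rational(-8, 3), Mul(Rational(-1, 3), 21))), Mul(-1, Add(Mul(2, -382), Mul(-1, -3602)))) = Add(Mul(2, Add(Rational(-8, 3), -7)), Mul(-1, Add(-764, 3602))) = Add(Mul(2, Rational(-29, 3)), Mul(-1, 2838)) = Add(Rational(-58, 3), -2838) = Rational(-8572, 3)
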